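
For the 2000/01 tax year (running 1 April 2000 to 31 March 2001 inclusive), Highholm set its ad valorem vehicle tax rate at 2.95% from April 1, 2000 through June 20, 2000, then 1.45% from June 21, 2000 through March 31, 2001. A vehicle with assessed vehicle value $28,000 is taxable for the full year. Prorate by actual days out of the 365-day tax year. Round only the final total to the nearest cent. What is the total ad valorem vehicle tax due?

April 1 – June 20, 2000: 81 days at 2.95% → $28,000 × 2.95% × 81/365 = $183.3041
June 21, 2000 – March 31, 2001: 284 days at 1.45% → $28,000 × 1.45% × 284/365 = $315.9014
Total = $499.2055

$499.21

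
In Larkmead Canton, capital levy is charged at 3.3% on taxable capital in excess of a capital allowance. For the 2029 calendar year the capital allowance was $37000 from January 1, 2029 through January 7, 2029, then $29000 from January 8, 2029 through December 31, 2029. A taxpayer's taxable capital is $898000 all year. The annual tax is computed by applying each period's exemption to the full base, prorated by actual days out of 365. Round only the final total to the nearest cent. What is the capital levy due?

January 1 – January 7, 2029: 7 days, exemption $37000 → ($898000 − $37000) × 3.3% × 7/365 = $544.9068
January 8 – December 31, 2029: 358 days, exemption $29000 → ($898000 − $29000) × 3.3% × 358/365 = $28127.0301
Total = $28671.9370

$28671.94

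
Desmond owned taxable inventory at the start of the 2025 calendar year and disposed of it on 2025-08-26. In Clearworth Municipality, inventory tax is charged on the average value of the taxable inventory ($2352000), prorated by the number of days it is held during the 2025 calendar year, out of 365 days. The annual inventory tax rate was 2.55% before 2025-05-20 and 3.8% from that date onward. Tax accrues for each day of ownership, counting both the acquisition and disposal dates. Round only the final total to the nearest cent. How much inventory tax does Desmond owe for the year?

$47081.88

2025-01-01 to 2025-05-19: 139 days at 2.55% → $2352000 × 2.55% × 139/365 = $22840.1753
2025-05-20 to 2025-08-26: 99 days at 3.8% → $2352000 × 3.8% × 99/365 = $24241.7096
Total = $47081.8849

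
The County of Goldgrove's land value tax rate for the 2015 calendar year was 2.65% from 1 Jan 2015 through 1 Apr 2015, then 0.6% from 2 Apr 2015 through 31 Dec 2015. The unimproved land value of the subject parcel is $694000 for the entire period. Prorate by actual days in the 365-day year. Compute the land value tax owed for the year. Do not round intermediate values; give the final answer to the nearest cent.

$7711.01

1 Jan – 1 Apr 2015: 91 days at 2.65% → $694000 × 2.65% × 91/365 = $4585.1534
2 Apr – 31 Dec 2015: 274 days at 0.6% → $694000 × 0.6% × 274/365 = $3125.8521
Total = $7711.0055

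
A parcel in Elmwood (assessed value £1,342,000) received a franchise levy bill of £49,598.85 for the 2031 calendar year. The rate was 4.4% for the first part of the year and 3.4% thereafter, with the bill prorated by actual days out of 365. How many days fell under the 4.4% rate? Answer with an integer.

Let d = days at the first rate; then 365 − d days at the second rate.
£1,342,000 × [4.4%·d + 3.4%·(365−d)] / 365 = £49,598.85
Solving gives d = 108, so the new rate took effect on 19 Apr 2031.

108 days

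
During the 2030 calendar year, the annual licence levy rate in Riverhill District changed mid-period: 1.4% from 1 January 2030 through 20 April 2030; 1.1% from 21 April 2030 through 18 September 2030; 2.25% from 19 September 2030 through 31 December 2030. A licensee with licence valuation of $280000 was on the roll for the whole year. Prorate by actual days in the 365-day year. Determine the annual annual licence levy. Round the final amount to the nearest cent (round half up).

1 January – 20 April 2030: 110 days at 1.4% → $280000 × 1.4% × 110/365 = $1181.3699
21 April – 18 September 2030: 151 days at 1.1% → $280000 × 1.1% × 151/365 = $1274.1918
19 September – 31 December 2030: 104 days at 2.25% → $280000 × 2.25% × 104/365 = $1795.0685
Total = $4250.6301

$4250.63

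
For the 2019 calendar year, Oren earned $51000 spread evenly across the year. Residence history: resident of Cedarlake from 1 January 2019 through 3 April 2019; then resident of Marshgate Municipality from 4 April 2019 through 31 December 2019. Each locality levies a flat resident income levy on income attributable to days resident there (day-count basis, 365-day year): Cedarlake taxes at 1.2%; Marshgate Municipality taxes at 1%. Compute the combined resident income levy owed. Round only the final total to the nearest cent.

$535.99

Cedarlake, 1 January – 3 April 2019: 93 days → $51000 × 1.2% × 93/365 = $155.9342
Marshgate Municipality, 4 April – 31 December 2019: 272 days → $51000 × 1% × 272/365 = $380.0548
Total = $535.9890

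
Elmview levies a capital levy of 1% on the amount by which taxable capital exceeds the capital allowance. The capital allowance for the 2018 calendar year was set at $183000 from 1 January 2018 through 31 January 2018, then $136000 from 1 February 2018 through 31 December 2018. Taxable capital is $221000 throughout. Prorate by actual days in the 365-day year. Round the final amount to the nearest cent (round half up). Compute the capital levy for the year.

$810.08

1 January – 31 January 2018: 31 days, exemption $183000 → ($221000 − $183000) × 1% × 31/365 = $32.2740
1 February – 31 December 2018: 334 days, exemption $136000 → ($221000 − $136000) × 1% × 334/365 = $777.8082
Total = $810.0822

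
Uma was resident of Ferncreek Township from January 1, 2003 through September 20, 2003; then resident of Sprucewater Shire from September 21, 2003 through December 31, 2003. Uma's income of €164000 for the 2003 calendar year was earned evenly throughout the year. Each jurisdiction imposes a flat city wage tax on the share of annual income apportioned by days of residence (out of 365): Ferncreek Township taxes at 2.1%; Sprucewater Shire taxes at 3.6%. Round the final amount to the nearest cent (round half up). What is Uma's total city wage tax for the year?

€4131.45

Ferncreek Township, January 1 – September 20, 2003: 263 days → €164000 × 2.1% × 263/365 = €2481.5671
Sprucewater Shire, September 21 – December 31, 2003: 102 days → €164000 × 3.6% × 102/365 = €1649.8849
Total = €4131.4521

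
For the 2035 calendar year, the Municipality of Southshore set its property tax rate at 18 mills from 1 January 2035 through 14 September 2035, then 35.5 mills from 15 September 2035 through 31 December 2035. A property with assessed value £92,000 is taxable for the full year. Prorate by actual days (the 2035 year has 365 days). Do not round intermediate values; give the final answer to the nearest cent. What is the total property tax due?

£2,132.38

1 January – 14 September 2035: 257 days at 18 mills → £92,000 × 1.8% × 257/365 = £1,166.0055
15 September – 31 December 2035: 108 days at 35.5 mills → £92,000 × 3.55% × 108/365 = £966.3781
Total = £2,132.3836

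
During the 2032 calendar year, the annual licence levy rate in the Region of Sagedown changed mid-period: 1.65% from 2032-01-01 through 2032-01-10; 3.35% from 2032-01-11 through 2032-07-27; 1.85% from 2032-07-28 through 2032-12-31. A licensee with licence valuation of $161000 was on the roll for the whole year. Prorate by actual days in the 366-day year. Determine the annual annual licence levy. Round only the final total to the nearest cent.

2032-01-01 to 2032-01-10: 10 days at 1.65% → $161000 × 1.65% × 10/366 = $72.5820
2032-01-11 to 2032-07-27: 199 days at 3.35% → $161000 × 3.35% × 199/366 = $2932.5314
2032-07-28 to 2032-12-31: 157 days at 1.85% → $161000 × 1.85% × 157/366 = $1277.6626
Total = $4282.7760

$4282.78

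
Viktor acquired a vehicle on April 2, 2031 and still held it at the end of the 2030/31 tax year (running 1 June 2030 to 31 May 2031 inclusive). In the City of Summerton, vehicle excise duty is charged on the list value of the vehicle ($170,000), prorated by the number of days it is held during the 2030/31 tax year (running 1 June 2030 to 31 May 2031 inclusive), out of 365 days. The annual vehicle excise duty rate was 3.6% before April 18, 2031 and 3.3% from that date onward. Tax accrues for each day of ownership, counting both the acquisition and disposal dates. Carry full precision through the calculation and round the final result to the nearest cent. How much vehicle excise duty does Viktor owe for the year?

April 2 – April 17, 2031: 16 days at 3.6% → $170,000 × 3.6% × 16/365 = $268.2740
April 18 – May 31, 2031: 44 days at 3.3% → $170,000 × 3.3% × 44/365 = $676.2740
Total = $944.5479

$944.55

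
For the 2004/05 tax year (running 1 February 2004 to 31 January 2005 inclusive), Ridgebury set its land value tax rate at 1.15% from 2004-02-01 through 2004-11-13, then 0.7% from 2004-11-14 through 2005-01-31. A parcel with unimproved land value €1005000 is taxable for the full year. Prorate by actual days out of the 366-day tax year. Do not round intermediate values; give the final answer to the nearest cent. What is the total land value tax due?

2004-02-01 to 2004-11-13: 287 days at 1.15% → €1005000 × 1.15% × 287/366 = €9062.8484
2004-11-14 to 2005-01-31: 79 days at 0.7% → €1005000 × 0.7% × 79/366 = €1518.4836
Total = €10581.3320

€10581.33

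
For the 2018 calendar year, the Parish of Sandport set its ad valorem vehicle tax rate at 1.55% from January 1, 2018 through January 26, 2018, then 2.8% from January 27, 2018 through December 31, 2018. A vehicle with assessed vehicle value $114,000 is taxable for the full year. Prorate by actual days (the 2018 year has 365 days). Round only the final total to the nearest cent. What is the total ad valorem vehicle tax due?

$3,090.49

January 1 – January 26, 2018: 26 days at 1.55% → $114,000 × 1.55% × 26/365 = $125.8685
January 27 – December 31, 2018: 339 days at 2.8% → $114,000 × 2.8% × 339/365 = $2,964.6247
Total = $3,090.4932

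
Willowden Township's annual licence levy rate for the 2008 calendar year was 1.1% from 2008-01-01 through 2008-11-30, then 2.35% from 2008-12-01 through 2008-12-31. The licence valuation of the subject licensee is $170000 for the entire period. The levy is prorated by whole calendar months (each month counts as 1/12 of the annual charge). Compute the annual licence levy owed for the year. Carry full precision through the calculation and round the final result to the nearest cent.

2008-01-01 to 2008-11-30: 11 months at 1.1% → $170000 × 1.1% × 11/12 = $1714.1667
2008-12-01 to 2008-12-31: 1 month at 2.35% → $170000 × 2.35% × 1/12 = $332.9167
Total = $2047.0833

$2047.08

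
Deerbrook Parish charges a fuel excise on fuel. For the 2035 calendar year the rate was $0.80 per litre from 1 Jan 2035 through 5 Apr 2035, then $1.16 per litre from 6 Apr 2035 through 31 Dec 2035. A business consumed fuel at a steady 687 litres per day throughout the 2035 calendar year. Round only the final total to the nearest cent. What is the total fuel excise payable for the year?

$267,380.40

1 Jan – 5 Apr 2035: 95 days × 687 litres/day = 65,265 litres at $0.80/litre → $52,212.00
6 Apr – 31 Dec 2035: 270 days × 687 litres/day = 185,490 litres at $1.16/litre → $215,168.40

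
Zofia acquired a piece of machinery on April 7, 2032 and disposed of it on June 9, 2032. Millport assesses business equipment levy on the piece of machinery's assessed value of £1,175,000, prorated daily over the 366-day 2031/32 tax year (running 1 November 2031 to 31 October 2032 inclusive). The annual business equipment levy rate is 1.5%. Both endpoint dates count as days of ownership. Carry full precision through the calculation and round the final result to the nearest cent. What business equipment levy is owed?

Days held (April 7 – June 9, 2032): 64 out of 366
Tax = £1,175,000 × 1.5% × 64/366 = £3,081.9672

£3,081.97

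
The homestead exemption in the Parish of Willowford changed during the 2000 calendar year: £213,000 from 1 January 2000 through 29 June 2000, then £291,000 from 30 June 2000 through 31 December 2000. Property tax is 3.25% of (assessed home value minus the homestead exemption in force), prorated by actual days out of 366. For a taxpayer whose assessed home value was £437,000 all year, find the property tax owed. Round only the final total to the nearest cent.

£5,998.65

1 January – 29 June 2000: 181 days, exemption £213,000 → (£437,000 − £213,000) × 3.25% × 181/366 = £3,600.2186
30 June – 31 December 2000: 185 days, exemption £291,000 → (£437,000 − £291,000) × 3.25% × 185/366 = £2,398.4290
Total = £5,998.6475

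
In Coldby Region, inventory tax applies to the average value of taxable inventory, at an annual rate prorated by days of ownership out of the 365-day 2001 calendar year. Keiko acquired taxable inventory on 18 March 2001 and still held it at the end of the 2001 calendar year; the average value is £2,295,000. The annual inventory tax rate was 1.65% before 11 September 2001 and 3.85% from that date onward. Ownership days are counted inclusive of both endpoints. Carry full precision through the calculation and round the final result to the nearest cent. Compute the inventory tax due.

18 March – 10 September 2001: 177 days at 1.65% → £2,295,000 × 1.65% × 177/365 = £18,363.1438
11 September – 31 December 2001: 112 days at 3.85% → £2,295,000 × 3.85% × 112/365 = £27,112.4384
Total = £45,475.5822

£45,475.58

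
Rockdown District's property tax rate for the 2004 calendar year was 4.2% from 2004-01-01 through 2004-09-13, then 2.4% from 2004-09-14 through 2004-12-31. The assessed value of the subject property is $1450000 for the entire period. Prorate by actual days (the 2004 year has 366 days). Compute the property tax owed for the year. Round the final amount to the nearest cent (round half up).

2004-01-01 to 2004-09-13: 257 days at 4.2% → $1450000 × 4.2% × 257/366 = $42763.1148
2004-09-14 to 2004-12-31: 109 days at 2.4% → $1450000 × 2.4% × 109/366 = $10363.9344
Total = $53127.0492

$53127.05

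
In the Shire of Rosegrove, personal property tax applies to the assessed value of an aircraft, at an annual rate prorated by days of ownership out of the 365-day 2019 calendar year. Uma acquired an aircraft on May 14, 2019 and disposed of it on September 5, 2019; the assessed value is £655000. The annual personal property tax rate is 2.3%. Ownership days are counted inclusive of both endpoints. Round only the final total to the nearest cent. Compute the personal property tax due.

Days held (May 14 – September 5, 2019): 115 out of 365
Tax = £655000 × 2.3% × 115/365 = £4746.5068

£4746.51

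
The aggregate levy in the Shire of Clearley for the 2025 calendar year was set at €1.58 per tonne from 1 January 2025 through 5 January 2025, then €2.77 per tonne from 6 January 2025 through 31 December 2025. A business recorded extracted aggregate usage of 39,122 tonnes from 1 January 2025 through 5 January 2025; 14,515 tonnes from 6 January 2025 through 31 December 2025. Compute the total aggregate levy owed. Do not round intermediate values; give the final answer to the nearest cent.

€102,019.31

1 January – 5 January 2025: 39,122 tonnes at €1.58/tonne → €61,812.76
6 January – 31 December 2025: 14,515 tonnes at €2.77/tonne → €40,206.55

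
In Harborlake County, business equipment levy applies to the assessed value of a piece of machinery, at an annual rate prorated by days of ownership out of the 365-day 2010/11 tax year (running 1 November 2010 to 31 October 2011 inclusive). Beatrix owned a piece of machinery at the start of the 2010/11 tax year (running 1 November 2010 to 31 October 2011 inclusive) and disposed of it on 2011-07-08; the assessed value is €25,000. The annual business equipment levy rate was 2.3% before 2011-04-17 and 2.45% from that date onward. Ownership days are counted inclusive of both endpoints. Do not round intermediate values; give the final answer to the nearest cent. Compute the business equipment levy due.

€402.36

2010-11-01 to 2011-04-16: 167 days at 2.3% → €25,000 × 2.3% × 167/365 = €263.0822
2011-04-17 to 2011-07-08: 83 days at 2.45% → €25,000 × 2.45% × 83/365 = €139.2808
Total = €402.3630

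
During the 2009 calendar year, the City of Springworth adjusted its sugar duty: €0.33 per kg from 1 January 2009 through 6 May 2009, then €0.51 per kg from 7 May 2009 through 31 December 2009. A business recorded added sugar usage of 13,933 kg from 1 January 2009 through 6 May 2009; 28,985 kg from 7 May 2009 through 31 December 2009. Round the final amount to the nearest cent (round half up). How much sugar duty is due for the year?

1 January – 6 May 2009: 13,933 kg at €0.33/kg → €4597.89
7 May – 31 December 2009: 28,985 kg at €0.51/kg → €14782.35

€19380.24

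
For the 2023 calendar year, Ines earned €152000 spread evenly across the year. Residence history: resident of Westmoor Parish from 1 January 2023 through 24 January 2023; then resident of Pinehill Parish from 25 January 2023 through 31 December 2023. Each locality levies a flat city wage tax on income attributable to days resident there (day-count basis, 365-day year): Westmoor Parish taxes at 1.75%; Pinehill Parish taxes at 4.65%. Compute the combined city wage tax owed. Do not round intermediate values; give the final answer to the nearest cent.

Westmoor Parish, 1 January – 24 January 2023: 24 days → €152000 × 1.75% × 24/365 = €174.9041
Pinehill Parish, 25 January – 31 December 2023: 341 days → €152000 × 4.65% × 341/365 = €6603.2548
Total = €6778.1589

€6778.16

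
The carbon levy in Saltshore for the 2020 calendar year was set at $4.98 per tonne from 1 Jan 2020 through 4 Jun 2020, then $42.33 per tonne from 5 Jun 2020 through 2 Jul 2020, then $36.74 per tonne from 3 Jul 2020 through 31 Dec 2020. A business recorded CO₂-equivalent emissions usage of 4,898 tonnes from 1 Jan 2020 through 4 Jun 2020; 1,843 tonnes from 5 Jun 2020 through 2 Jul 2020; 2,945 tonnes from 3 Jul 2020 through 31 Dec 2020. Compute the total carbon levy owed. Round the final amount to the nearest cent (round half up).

1 Jan – 4 Jun 2020: 4,898 tonnes at $4.98/tonne → $24,392.04
5 Jun – 2 Jul 2020: 1,843 tonnes at $42.33/tonne → $78,014.19
3 Jul – 31 Dec 2020: 2,945 tonnes at $36.74/tonne → $108,199.30

$210,605.53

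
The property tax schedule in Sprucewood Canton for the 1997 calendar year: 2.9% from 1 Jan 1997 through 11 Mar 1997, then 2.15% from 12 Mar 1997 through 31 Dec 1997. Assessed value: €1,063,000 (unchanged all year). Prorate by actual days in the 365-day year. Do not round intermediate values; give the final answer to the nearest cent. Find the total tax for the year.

1 Jan – 11 Mar 1997: 70 days at 2.9% → €1,063,000 × 2.9% × 70/365 = €5,912.0274
12 Mar – 31 Dec 1997: 295 days at 2.15% → €1,063,000 × 2.15% × 295/365 = €18,471.4452
Total = €24,383.4726

€24,383.47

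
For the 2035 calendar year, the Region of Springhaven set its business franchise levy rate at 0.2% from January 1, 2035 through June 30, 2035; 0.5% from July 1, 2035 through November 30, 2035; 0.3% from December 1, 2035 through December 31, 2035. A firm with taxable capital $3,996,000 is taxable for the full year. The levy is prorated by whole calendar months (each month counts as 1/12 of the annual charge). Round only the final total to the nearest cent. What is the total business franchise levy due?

$13,320.00

January 1 – June 30, 2035: 6 months at 0.2% → $3,996,000 × 0.2% × 6/12 = $3,996.0000
July 1 – November 30, 2035: 5 months at 0.5% → $3,996,000 × 0.5% × 5/12 = $8,325.0000
December 1 – December 31, 2035: 1 month at 0.3% → $3,996,000 × 0.3% × 1/12 = $999.0000
Total = $13,320.0000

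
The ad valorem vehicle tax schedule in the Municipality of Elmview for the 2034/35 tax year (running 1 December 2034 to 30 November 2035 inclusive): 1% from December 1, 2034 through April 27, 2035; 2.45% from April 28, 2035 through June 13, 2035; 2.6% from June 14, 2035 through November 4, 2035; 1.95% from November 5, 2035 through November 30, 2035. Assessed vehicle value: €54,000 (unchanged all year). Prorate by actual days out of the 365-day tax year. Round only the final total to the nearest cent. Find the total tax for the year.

€1,018.23

December 1, 2034 – April 27, 2035: 148 days at 1% → €54,000 × 1% × 148/365 = €218.9589
April 28 – June 13, 2035: 47 days at 2.45% → €54,000 × 2.45% × 47/365 = €170.3589
June 14 – November 4, 2035: 144 days at 2.6% → €54,000 × 2.6% × 144/365 = €553.9068
November 5 – November 30, 2035: 26 days at 1.95% → €54,000 × 1.95% × 26/365 = €75.0082
Total = €1,018.2329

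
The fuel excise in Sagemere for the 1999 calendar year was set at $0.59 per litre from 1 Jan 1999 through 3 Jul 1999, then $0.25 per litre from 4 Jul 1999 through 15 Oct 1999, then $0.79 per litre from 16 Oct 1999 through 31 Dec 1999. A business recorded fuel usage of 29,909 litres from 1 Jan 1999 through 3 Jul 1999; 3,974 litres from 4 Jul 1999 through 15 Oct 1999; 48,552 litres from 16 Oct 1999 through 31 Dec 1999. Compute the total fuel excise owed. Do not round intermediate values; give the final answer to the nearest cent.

1 Jan – 3 Jul 1999: 29,909 litres at $0.59/litre → $17,646.31
4 Jul – 15 Oct 1999: 3,974 litres at $0.25/litre → $993.50
16 Oct – 31 Dec 1999: 48,552 litres at $0.79/litre → $38,356.08

$56,995.89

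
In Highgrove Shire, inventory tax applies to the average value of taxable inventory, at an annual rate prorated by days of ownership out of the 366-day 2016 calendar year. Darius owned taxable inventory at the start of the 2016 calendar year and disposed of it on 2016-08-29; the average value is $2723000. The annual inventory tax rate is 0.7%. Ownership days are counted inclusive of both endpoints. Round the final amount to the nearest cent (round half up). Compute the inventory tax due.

$12603.17

Days held (2016-01-01 to 2016-08-29): 242 out of 366
Tax = $2723000 × 0.7% × 242/366 = $12603.1749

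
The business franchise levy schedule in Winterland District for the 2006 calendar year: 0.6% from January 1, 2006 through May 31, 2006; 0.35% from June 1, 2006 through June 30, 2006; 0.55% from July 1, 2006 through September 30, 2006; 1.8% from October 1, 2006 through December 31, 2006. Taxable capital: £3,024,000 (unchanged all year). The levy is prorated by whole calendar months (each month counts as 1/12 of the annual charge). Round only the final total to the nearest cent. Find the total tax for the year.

January 1 – May 31, 2006: 5 months at 0.6% → £3,024,000 × 0.6% × 5/12 = £7,560.0000
June 1 – June 30, 2006: 1 month at 0.35% → £3,024,000 × 0.35% × 1/12 = £882.0000
July 1 – September 30, 2006: 3 months at 0.55% → £3,024,000 × 0.55% × 3/12 = £4,158.0000
October 1 – December 31, 2006: 3 months at 1.8% → £3,024,000 × 1.8% × 3/12 = £13,608.0000
Total = £26,208.0000

£26,208.00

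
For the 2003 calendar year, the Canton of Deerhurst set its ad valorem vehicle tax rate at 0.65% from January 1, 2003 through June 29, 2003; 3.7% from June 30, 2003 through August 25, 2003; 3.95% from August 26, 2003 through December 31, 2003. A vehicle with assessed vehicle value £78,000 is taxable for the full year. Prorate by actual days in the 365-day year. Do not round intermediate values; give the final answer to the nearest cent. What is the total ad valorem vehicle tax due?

£1,781.18

January 1 – June 29, 2003: 180 days at 0.65% → £78,000 × 0.65% × 180/365 = £250.0274
June 30 – August 25, 2003: 57 days at 3.7% → £78,000 × 3.7% × 57/365 = £450.6904
August 26 – December 31, 2003: 128 days at 3.95% → £78,000 × 3.95% × 128/365 = £1,080.4603
Total = £1,781.1781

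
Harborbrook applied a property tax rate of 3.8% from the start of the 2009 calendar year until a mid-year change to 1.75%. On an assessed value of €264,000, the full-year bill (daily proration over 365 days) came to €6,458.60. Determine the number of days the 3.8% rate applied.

Let d = days at the first rate; then 365 − d days at the second rate.
€264,000 × [3.8%·d + 1.75%·(365−d)] / 365 = €6,458.60
Solving gives d = 124, so the new rate took effect on May 5, 2009.

124 days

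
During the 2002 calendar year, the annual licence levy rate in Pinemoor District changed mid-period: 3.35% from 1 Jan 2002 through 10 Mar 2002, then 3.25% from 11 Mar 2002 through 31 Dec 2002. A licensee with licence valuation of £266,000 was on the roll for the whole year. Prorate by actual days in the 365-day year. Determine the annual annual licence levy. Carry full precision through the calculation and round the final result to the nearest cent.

1 Jan – 10 Mar 2002: 69 days at 3.35% → £266,000 × 3.35% × 69/365 = £1,684.5452
11 Mar – 31 Dec 2002: 296 days at 3.25% → £266,000 × 3.25% × 296/365 = £7,010.7397
Total = £8,695.2849

£8,695.28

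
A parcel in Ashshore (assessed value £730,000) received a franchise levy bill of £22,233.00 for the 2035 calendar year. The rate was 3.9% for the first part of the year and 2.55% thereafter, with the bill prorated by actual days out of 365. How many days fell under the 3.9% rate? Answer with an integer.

Let d = days at the first rate; then 365 − d days at the second rate.
£730,000 × [3.9%·d + 2.55%·(365−d)] / 365 = £22,233.00
Solving gives d = 134, so the new rate took effect on May 15, 2035.

134 days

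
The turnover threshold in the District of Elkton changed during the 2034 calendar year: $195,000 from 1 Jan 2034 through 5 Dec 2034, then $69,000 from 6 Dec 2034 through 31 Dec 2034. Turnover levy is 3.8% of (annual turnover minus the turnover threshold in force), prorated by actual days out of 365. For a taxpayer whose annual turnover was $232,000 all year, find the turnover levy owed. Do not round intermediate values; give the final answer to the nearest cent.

1 Jan – 5 Dec 2034: 339 days, exemption $195,000 → ($232,000 − $195,000) × 3.8% × 339/365 = $1,305.8466
6 Dec – 31 Dec 2034: 26 days, exemption $69,000 → ($232,000 − $69,000) × 3.8% × 26/365 = $441.2164
Total = $1,747.0630

$1,747.06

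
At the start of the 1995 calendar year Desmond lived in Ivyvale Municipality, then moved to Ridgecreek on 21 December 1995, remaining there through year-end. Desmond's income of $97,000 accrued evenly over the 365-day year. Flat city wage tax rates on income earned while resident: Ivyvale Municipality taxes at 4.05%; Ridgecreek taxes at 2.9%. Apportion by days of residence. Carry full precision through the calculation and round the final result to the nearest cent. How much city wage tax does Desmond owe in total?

$3,894.88

Ivyvale Municipality, 1 January – 20 December 1995: 354 days → $97,000 × 4.05% × 354/365 = $3,810.1068
Ridgecreek, 21 December – 31 December 1995: 11 days → $97,000 × 2.9% × 11/365 = $84.7753
Total = $3,894.8822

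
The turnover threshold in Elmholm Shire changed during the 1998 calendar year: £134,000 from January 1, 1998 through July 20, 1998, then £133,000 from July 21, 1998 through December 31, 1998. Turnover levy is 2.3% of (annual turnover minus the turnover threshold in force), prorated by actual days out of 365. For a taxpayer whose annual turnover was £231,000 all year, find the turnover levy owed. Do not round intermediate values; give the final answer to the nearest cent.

£2,241.33

January 1 – July 20, 1998: 201 days, exemption £134,000 → (£231,000 − £134,000) × 2.3% × 201/365 = £1,228.5781
July 21 – December 31, 1998: 164 days, exemption £133,000 → (£231,000 − £133,000) × 2.3% × 164/365 = £1,012.7562
Total = £2,241.3342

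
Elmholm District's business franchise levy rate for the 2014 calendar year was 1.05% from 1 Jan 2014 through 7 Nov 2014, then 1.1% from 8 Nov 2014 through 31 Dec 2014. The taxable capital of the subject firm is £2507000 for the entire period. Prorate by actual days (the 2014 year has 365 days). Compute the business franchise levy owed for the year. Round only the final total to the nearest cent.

1 Jan – 7 Nov 2014: 311 days at 1.05% → £2507000 × 1.05% × 311/365 = £22429.0644
8 Nov – 31 Dec 2014: 54 days at 1.1% → £2507000 × 1.1% × 54/365 = £4079.8849
Total = £26508.9493

£26508.95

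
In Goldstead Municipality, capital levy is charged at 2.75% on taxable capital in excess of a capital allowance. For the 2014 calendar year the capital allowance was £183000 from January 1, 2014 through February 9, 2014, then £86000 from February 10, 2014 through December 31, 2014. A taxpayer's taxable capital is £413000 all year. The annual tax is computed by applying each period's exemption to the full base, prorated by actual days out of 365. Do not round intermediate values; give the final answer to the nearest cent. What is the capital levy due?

£8700.17

January 1 – February 9, 2014: 40 days, exemption £183000 → (£413000 − £183000) × 2.75% × 40/365 = £693.1507
February 10 – December 31, 2014: 325 days, exemption £86000 → (£413000 − £86000) × 2.75% × 325/365 = £8007.0205
Total = £8700.1712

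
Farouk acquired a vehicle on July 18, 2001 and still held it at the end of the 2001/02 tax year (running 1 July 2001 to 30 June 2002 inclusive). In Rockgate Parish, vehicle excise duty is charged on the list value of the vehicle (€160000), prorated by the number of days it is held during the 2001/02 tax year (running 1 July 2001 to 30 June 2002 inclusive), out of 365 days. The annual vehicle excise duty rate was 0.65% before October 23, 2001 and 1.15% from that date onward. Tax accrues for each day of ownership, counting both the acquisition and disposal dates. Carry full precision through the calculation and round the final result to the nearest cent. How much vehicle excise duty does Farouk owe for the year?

July 18 – October 22, 2001: 97 days at 0.65% → €160000 × 0.65% × 97/365 = €276.3836
October 23, 2001 – June 30, 2002: 251 days at 1.15% → €160000 × 1.15% × 251/365 = €1265.3151
Total = €1541.6986

€1541.70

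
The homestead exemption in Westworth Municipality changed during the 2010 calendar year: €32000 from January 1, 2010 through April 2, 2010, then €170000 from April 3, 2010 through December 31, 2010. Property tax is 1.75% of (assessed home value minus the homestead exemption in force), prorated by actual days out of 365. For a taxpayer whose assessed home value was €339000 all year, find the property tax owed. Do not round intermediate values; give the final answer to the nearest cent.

January 1 – April 2, 2010: 92 days, exemption €32000 → (€339000 − €32000) × 1.75% × 92/365 = €1354.1644
April 3 – December 31, 2010: 273 days, exemption €170000 → (€339000 − €170000) × 1.75% × 273/365 = €2212.0479
Total = €3566.2123

€3566.21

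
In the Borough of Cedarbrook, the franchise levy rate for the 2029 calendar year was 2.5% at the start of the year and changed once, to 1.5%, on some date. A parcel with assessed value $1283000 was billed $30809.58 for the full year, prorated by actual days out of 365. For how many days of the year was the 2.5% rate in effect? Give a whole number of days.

329 days

Let d = days at the first rate; then 365 − d days at the second rate.
$1283000 × [2.5%·d + 1.5%·(365−d)] / 365 = $30809.58
Solving gives d = 329, so the new rate took effect on November 26, 2029.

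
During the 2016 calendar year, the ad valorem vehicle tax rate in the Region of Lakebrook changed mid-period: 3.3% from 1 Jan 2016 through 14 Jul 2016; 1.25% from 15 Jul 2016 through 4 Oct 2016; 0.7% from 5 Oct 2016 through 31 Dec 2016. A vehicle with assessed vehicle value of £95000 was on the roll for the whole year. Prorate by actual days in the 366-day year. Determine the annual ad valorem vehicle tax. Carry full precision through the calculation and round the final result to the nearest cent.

£2104.80

1 Jan – 14 Jul 2016: 196 days at 3.3% → £95000 × 3.3% × 196/366 = £1678.8525
15 Jul – 4 Oct 2016: 82 days at 1.25% → £95000 × 1.25% × 82/366 = £266.0519
5 Oct – 31 Dec 2016: 88 days at 0.7% → £95000 × 0.7% × 88/366 = £159.8907
Total = £2104.7951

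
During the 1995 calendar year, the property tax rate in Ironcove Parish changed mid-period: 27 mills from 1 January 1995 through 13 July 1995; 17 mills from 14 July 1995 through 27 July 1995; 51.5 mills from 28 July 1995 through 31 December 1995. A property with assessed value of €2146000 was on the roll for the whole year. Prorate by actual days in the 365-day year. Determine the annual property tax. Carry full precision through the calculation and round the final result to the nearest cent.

€79734.19

1 January – 13 July 1995: 194 days at 27 mills → €2146000 × 2.7% × 194/365 = €30796.5699
14 July – 27 July 1995: 14 days at 17 mills → €2146000 × 1.7% × 14/365 = €1399.3096
28 July – 31 December 1995: 157 days at 51.5 mills → €2146000 × 5.15% × 157/365 = €47538.3096
Total = €79734.1890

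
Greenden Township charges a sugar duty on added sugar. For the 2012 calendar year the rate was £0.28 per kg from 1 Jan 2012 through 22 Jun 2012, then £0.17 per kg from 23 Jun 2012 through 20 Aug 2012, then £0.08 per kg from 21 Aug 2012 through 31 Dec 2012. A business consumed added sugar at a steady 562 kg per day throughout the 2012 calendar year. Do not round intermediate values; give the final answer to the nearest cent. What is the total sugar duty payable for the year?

1 Jan – 22 Jun 2012: 174 days × 562 kg/day = 97,788 kg at £0.28/kg → £27380.64
23 Jun – 20 Aug 2012: 59 days × 562 kg/day = 33,158 kg at £0.17/kg → £5636.86
21 Aug – 31 Dec 2012: 133 days × 562 kg/day = 74,746 kg at £0.08/kg → £5979.68

£38997.18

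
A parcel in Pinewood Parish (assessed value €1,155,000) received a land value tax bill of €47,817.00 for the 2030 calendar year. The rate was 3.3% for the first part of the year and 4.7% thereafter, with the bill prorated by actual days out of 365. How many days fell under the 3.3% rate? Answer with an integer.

146 days

Let d = days at the first rate; then 365 − d days at the second rate.
€1,155,000 × [3.3%·d + 4.7%·(365−d)] / 365 = €47,817.00
Solving gives d = 146, so the new rate took effect on 27 May 2030.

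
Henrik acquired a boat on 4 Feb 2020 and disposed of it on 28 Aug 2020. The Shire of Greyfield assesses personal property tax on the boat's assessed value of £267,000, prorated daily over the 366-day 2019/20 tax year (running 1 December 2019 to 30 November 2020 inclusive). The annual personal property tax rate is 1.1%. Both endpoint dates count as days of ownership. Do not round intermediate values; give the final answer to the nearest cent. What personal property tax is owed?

Days held (4 Feb – 28 Aug 2020): 207 out of 366
Tax = £267,000 × 1.1% × 207/366 = £1,661.0902

£1,661.09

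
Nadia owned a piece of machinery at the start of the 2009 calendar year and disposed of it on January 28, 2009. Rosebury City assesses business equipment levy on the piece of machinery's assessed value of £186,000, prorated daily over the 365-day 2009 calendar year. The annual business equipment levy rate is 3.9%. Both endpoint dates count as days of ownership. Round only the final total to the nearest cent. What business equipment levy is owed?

£556.47

Days held (January 1 – January 28, 2009): 28 out of 365
Tax = £186,000 × 3.9% × 28/365 = £556.4712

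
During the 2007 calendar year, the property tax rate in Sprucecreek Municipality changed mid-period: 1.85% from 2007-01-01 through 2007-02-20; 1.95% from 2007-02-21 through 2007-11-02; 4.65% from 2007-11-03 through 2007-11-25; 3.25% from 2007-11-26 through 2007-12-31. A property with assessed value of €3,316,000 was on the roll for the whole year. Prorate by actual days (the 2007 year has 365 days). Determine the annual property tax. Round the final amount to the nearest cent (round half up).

€74,092.16

2007-01-01 to 2007-02-20: 51 days at 1.85% → €3,316,000 × 1.85% × 51/365 = €8,571.6329
2007-02-21 to 2007-11-02: 255 days at 1.95% → €3,316,000 × 1.95% × 255/365 = €45,174.8219
2007-11-03 to 2007-11-25: 23 days at 4.65% → €3,316,000 × 4.65% × 23/365 = €9,716.3342
2007-11-26 to 2007-12-31: 36 days at 3.25% → €3,316,000 × 3.25% × 36/365 = €10,629.3699
Total = €74,092.1589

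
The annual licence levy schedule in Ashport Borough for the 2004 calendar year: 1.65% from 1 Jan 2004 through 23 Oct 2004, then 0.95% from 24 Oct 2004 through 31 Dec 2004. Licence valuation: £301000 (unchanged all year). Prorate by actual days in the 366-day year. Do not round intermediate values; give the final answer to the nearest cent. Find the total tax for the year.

£4569.28

1 Jan – 23 Oct 2004: 297 days at 1.65% → £301000 × 1.65% × 297/366 = £4030.1926
24 Oct – 31 Dec 2004: 69 days at 0.95% → £301000 × 0.95% × 69/366 = £539.0861
Total = £4569.2787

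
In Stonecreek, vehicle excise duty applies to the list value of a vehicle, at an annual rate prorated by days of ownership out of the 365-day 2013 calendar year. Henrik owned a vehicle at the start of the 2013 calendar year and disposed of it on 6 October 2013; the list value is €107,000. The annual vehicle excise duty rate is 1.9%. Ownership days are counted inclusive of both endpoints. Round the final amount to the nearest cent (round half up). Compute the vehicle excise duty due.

€1,553.99

Days held (1 January – 6 October 2013): 279 out of 365
Tax = €107,000 × 1.9% × 279/365 = €1,553.9918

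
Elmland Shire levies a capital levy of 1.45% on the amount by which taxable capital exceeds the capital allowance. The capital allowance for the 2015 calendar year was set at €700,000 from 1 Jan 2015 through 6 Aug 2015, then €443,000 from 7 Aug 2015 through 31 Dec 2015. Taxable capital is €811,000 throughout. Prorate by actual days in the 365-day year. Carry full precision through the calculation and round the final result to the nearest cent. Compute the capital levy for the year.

€3,110.31

1 Jan – 6 Aug 2015: 218 days, exemption €700,000 → (€811,000 − €700,000) × 1.45% × 218/365 = €961.2904
7 Aug – 31 Dec 2015: 147 days, exemption €443,000 → (€811,000 − €443,000) × 1.45% × 147/365 = €2,149.0192
Total = €3,110.3096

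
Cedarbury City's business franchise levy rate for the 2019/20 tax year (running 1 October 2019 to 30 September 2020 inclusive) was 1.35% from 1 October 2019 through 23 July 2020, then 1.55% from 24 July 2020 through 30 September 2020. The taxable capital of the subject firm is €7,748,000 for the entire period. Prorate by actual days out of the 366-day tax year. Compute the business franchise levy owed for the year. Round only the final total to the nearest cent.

€107,519.38

1 October 2019 – 23 July 2020: 297 days at 1.35% → €7,748,000 × 1.35% × 297/366 = €84,878.7049
24 July – 30 September 2020: 69 days at 1.55% → €7,748,000 × 1.55% × 69/366 = €22,640.6721
Total = €107,519.3770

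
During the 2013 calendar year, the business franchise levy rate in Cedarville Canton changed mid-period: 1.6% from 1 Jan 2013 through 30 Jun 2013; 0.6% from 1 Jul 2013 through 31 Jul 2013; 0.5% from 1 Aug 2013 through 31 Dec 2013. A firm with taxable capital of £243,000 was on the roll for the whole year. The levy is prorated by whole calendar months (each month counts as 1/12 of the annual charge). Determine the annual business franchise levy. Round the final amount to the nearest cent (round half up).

1 Jan – 30 Jun 2013: 6 months at 1.6% → £243,000 × 1.6% × 6/12 = £1,944.0000
1 Jul – 31 Jul 2013: 1 month at 0.6% → £243,000 × 0.6% × 1/12 = £121.5000
1 Aug – 31 Dec 2013: 5 months at 0.5% → £243,000 × 0.5% × 5/12 = £506.2500
Total = £2,571.7500

£2,571.75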